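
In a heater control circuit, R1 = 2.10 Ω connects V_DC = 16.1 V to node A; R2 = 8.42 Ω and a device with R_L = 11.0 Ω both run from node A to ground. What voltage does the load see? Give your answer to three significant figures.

The load sits in parallel with R2, giving an effective lower resistance R2' = R2·R_L/(R2+R_L) = 4.769 Ω.
Now apply the divider: V_out = 16.1 × 0.6943 = 11.18 V.
(Unloaded it would be 12.9 V; the load pulls it down.)

V_out ≈ 11.2 V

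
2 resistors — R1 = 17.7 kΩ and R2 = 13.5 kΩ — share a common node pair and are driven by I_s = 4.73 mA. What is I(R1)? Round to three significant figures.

I ≈ 2.05 mA

Two-branch current divider: I_k = I_s · R_other/(R_1 + R_2).
I(R1) = 4.73 × 13.5/(17.7 + 13.5) = 4.73 × 0.4327 = 2.047 mA.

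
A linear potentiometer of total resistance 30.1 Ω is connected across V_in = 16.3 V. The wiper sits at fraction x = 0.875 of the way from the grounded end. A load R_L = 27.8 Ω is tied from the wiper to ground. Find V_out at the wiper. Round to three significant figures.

V_out ≈ 12.8 V

Lower segment x·R_p = 26.34 Ω; upper segment (1−x)·R_p = 3.763 Ω.
(x·R_p) ‖ R_L = 13.52 Ω.
Then V_out = V_in · 13.52/(3.763 + 13.52) = 12.75 V.
(Unloaded: V_out = x·V_in = 14.3 V.)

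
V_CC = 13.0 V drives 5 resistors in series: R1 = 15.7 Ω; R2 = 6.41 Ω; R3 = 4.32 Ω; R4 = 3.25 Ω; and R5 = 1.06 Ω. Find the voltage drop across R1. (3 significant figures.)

V ≈ 6.64 V

Series total: ΣR = 15.7 + 6.41 + 4.32 + 3.25 + 1.06 = 30.74 Ω.
Voltage divider: V = V_CC · (15.70 / 30.74) = 13.0 × 0.5107 = 6.640 V.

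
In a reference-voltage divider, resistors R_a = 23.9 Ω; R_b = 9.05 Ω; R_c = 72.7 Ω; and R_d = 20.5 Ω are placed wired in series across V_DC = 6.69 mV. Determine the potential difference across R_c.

V ≈ 3.86 mV

Total series resistance ΣR = 23.9 + 9.05 + 72.7 + 20.5 = 126.2 Ω.
V = V_DC · R/ΣR = 6.69 × 0.5763 = 3.855 mV.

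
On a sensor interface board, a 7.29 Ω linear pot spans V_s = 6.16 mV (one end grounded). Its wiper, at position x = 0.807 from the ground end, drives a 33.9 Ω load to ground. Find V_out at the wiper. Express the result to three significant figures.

V_out ≈ 4.81 mV

Split the track: R_lower = x·R_p = 5.883 Ω, R_upper = (1−x)·R_p = 1.407 Ω.
Lower segment in parallel with the load: 5.883 ‖ 33.9 = 5.013 Ω.
Loaded-divider output: V_out = 6.16 × 0.7808 = 4.810 mV.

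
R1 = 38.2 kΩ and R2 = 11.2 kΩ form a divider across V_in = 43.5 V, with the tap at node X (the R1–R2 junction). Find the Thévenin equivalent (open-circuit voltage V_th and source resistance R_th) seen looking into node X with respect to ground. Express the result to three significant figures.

Open-circuit (no load on X): V_th = V_in · R2/(R1 + R2) = 43.5 × 11.2/(38.20 + 11.2) = 9.862 V.
Zeroing V_in shorts the top of R1 to ground, so R_th = R1 ‖ R2 = 8.661 kΩ.

V_th ≈ 9.86 V, R_th ≈ 8.66 kΩ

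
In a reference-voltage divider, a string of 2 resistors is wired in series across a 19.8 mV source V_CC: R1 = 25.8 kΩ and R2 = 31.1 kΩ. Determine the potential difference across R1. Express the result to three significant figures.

Total series resistance ΣR = 25.8 + 31.1 = 56.90 kΩ.
By the voltage-divider rule, V = 19.8 × 25.80/56.90 = 8.978 mV.

V ≈ 8.98 mV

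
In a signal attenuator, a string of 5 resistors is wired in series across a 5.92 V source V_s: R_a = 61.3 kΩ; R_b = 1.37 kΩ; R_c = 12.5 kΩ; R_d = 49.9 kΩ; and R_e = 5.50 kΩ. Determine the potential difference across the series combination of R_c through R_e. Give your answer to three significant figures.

V ≈ 3.08 V

Total series resistance ΣR = 61.3 + 1.37 + 12.5 + 49.9 + 5.50 = 130.6 kΩ.
R_{R_c..R_e} = 12.5 + 49.9 + 5.50 = 67.90 kΩ.
By the voltage-divider rule, V = 5.92 × 67.90/130.6 = 3.079 V.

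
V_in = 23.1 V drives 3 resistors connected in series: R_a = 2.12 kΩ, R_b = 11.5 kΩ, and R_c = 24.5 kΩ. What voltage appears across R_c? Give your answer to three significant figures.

ΣR = 2.12 + 11.5 + 24.5 = 38.12 kΩ.
Voltage divider: V = V_in · (24.50 / 38.12) = 23.1 × 0.6427 = 14.85 V.

V ≈ 14.8 V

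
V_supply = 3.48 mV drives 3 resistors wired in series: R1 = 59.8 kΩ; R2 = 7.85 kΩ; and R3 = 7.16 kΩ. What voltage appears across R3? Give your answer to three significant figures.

V ≈ 0.333 mV

Series total: ΣR = 59.8 + 7.85 + 7.16 = 74.81 kΩ.
V = V_supply · R/ΣR = 3.48 × 0.09571 = 0.3331 mV.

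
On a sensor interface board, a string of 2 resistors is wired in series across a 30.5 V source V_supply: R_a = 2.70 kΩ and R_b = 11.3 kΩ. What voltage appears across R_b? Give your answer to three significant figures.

V ≈ 24.6 V

Series total: ΣR = 2.70 + 11.3 = 14.00 kΩ.
By the voltage-divider rule, V = 30.5 × 11.30/14.00 = 24.62 V.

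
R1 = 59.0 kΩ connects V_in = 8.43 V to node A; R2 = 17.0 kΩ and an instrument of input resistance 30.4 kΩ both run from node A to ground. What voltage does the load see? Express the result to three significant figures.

The load sits in parallel with R2, giving an effective lower resistance R2' = R2·R_L/(R2+R_L) = 10.90 kΩ.
Now apply the divider: V_out = 8.43 × 0.1560 = 1.315 V.

V_out ≈ 1.31 V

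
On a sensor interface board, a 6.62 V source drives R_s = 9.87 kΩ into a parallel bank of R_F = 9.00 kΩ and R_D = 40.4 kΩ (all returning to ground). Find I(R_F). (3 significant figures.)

Combine the parallel branches: R_p = (1/9.00 + 1/40.4)⁻¹ = 7.360 kΩ.
Node voltage V_A = V_DC · R_p/(R_s + R_p) = 6.62 × 0.4272 = 2.828 V.
I(R_F) = V_A / R_F = 2.828/9.00 = 0.3142 mA.
(Check via current divider: I_total = 0.3842 mA; share G_k/ΣG = 0.8178 → same result.)

I ≈ 0.314 mA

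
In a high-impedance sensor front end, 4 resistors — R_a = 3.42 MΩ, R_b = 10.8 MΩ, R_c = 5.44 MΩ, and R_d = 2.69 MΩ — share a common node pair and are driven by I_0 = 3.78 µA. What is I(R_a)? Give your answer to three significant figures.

Conductances: ΣG = 1/3.42 + 1/10.8 + 1/5.44 + 1/2.69 = 0.9406 (1/MΩ).
R_a takes the fraction G_k/ΣG = 0.2924/0.9406 = 0.3109, so I = 3.78 × 0.3109 = 1.175 µA.

I ≈ 1.18 µA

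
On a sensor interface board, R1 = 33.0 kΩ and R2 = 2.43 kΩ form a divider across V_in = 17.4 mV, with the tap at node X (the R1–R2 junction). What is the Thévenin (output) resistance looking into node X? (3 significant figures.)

With V_in suppressed (replaced by a short), R_th = R1 ‖ R2 = (33.00 × 2.43)/(33.00 + 2.43) = 2.263 kΩ.

R_th ≈ 2.26 kΩ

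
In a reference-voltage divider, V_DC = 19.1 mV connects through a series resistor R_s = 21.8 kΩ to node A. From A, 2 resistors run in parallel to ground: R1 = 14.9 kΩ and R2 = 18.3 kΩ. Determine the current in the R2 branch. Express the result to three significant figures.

Equivalent of the parallel group: R_p = 8.213 kΩ.
Node voltage V_A = V_DC · R_p/(R_s + R_p) = 19.1 × 0.2736 = 5.227 mV.
I(R2) = V_A / R2 = 5.227/18.3 = 0.2856 µA.

I ≈ 0.286 µA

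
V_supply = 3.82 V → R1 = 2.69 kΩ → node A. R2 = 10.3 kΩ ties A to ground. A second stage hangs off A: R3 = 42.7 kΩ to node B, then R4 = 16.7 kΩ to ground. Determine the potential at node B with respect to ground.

V_B ≈ 0.822 V

Node A sees R2 in parallel with the series input of stage 2, R3 + R4 = 59.40 kΩ.
R2 ‖ (R3+R4) = 8.778 kΩ.
So V_A = 3.82 × 0.7654 = 2.924 V.
V_B = V_A × 0.2811 = 0.8221 V.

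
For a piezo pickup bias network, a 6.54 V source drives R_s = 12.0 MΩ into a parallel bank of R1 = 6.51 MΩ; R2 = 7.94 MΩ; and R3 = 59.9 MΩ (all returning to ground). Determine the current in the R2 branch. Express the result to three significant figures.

Parallel bank: R_p = 1/(1/6.51 + 1/7.94 + 1/59.9) = 3.376 MΩ.
V_A = 6.54 × 3.376/15.38 = 1.436 V.
I(R2) = V_A / R2 = 1.436/7.94 = 0.1808 µA.
(Check via current divider: I_total = 0.4254 µA; share G_k/ΣG = 0.4251 → same result.)

I ≈ 0.181 µA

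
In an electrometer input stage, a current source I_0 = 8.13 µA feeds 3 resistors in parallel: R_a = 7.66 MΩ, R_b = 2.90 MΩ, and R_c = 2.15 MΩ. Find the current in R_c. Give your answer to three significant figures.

I ≈ 4.02 µA

Conductances: ΣG = 1/7.66 + 1/2.90 + 1/2.15 = 0.9405 (1/MΩ).
Current divider: I(R_c) = I_0 · G_k/ΣG = 8.13 × (0.4651/0.9405) = 8.13 × 0.4945 = 4.021 µA.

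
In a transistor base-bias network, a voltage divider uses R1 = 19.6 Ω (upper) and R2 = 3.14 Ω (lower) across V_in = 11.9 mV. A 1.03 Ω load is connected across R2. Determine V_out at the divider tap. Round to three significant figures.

V_out ≈ 0.453 mV

The load sits in parallel with R2, giving an effective lower resistance R2' = R2·R_L/(R2+R_L) = 0.7756 Ω.
Then V_out = V_in · R2'/(R1 + R2') = 11.9 × 0.7756/20.38 = 0.4530 mV.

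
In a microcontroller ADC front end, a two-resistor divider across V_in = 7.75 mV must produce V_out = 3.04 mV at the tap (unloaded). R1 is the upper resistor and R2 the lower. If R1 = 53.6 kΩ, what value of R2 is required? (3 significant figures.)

R2 ≈ 34.6 kΩ

Required fraction k = V_out/V_in = 0.3923.
R2 = R1 · 0.3923/(1 − 0.3923) = 34.60 kΩ.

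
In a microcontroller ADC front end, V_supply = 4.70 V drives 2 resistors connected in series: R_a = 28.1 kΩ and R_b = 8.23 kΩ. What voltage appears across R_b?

V ≈ 1.06 V

Total series resistance ΣR = 28.1 + 8.23 = 36.33 kΩ.
By the voltage-divider rule, V = 4.70 × 8.230/36.33 = 1.065 V.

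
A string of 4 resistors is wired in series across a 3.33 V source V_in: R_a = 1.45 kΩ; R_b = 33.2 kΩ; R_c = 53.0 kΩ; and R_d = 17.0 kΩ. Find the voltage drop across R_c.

V ≈ 1.69 V

Total series resistance ΣR = 1.45 + 33.2 + 53.0 + 17.0 = 104.7 kΩ.
By the voltage-divider rule, V = 3.33 × 53.00/104.7 = 1.686 V.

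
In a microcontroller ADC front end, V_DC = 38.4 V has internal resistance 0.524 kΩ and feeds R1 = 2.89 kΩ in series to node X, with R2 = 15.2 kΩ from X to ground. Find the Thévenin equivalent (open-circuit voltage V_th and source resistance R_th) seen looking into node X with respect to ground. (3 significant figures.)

R1' = 0.524 + 2.89 = 3.414 kΩ (source resistance + R1).
With X open, the divider is unloaded: V_th = 38.4 × 15.2/18.61 = 31.36 V.
With V_DC suppressed (replaced by a short), R_th = R1' ‖ R2 = (3.414 × 15.2)/(3.414 + 15.2) = 2.788 kΩ.

V_th ≈ 31.4 V, R_th ≈ 2.79 kΩ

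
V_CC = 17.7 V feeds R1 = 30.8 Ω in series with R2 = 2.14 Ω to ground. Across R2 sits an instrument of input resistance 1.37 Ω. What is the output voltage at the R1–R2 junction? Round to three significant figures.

The load sits in parallel with R2, giving an effective lower resistance R2' = R2·R_L/(R2+R_L) = 0.8353 Ω.
Then V_out = V_CC · R2'/(R1 + R2') = 17.7 × 0.8353/31.64 = 0.4673 V.
(Unloaded it would be 1.15 V; the load pulls it down.)

V_out ≈ 0.467 V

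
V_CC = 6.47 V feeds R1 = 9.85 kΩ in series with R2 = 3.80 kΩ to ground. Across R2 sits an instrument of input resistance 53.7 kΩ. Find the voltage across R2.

V_out ≈ 1.71 V

First combine the lower leg with the load: R2 ‖ R_L = 3.549 kΩ.
Then V_out = V_CC · R2'/(R1 + R2') = 6.47 × 3.549/13.40 = 1.714 V.
(Unloaded it would be 1.80 V; the load pulls it down.)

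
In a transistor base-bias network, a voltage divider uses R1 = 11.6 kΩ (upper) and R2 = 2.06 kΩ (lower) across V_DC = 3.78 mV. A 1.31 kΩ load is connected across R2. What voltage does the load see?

The load sits in parallel with R2, giving an effective lower resistance R2' = R2·R_L/(R2+R_L) = 0.8008 kΩ.
Then V_out = V_DC · R2'/(R1 + R2') = 3.78 × 0.8008/12.40 = 0.2441 mV.
(Unloaded it would be 0.570 mV; the load pulls it down.)

V_out ≈ 0.244 mV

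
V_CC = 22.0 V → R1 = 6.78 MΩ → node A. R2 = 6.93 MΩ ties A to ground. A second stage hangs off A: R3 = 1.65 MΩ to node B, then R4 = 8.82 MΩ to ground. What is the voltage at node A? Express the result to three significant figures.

V_A ≈ 8.38 V

The second stage (R3 + R4 = 10.47 MΩ) loads node A in parallel with R2.
Effective lower resistance at A: R2 ‖ 10.47 = 4.170 MΩ.
V_A = 22.0 × 4.170/(6.78 + 4.170) = 8.378 V.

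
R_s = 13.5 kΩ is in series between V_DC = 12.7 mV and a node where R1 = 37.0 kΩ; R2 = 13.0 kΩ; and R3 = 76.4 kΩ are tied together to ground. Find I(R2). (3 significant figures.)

I ≈ 0.379 µA

Combine the parallel branches: R_p = (1/37.0 + 1/13.0 + 1/76.4)⁻¹ = 8.544 kΩ.
V_A = 12.7 × 8.544/22.04 = 4.922 mV.
Branch current I = V_A/R2 = 4.922/13.0 = 0.3786 µA.
(Equivalently: I_total = 0.5761 µA, then current-divider fraction G_k/ΣG = 0.6572.)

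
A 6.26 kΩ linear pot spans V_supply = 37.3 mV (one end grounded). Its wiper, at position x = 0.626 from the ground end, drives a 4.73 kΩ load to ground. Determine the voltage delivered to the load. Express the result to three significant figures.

V_out ≈ 17.8 mV

Lower segment x·R_p = 3.919 kΩ; upper segment (1−x)·R_p = 2.341 kΩ.
R_L loads the lower segment: effective lower R = 2.143 kΩ.
Then V_out = V_supply · 2.143/(2.341 + 2.143) = 17.83 mV.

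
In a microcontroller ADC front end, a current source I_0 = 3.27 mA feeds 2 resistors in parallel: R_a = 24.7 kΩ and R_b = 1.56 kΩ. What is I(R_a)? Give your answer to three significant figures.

I ≈ 0.194 mA

Two-branch current divider: I_k = I_0 · R_other/(R_1 + R_2).
So I = 3.27 × 1.56/26.26 = 0.1943 mA.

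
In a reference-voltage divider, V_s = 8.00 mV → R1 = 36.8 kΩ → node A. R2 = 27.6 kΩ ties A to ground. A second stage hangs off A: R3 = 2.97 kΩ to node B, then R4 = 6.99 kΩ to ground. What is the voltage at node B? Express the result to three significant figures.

V_B ≈ 0.931 mV

Node A sees R2 in parallel with the series input of stage 2, R3 + R4 = 9.960 kΩ.
R2 ‖ (R3+R4) = 7.319 kΩ.
V_A = 8.00 × 7.319/(36.8 + 7.319) = 1.327 mV.
V_B = V_A × 0.7018 = 0.9314 mV.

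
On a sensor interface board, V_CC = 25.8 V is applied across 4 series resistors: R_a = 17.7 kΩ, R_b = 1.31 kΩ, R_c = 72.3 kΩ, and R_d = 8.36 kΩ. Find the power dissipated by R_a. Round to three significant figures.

P ≈ 1.19 mW

The common current is I = 25.8/99.67 = 0.2589 mA.
V(R_a) = I·R = 4.582 V; P = V·I = 4.582 × 0.2589 = 1.186 mW.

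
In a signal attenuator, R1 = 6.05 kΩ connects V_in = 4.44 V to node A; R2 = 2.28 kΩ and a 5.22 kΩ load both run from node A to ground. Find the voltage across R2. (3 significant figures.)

V_out ≈ 0.923 V

First combine the lower leg with the load: R2 ‖ R_L = 1.587 kΩ.
Voltage divider with the loaded lower leg: V_out = 4.44 × 1.587/(6.05 + 1.587) = 4.44 × 0.2078 = 0.9226 V.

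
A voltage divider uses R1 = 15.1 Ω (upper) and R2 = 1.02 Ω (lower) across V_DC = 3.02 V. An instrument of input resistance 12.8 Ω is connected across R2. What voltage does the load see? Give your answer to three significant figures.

V_out ≈ 0.178 V

First combine the lower leg with the load: R2 ‖ R_L = 0.9447 Ω.
Now apply the divider: V_out = 3.02 × 0.05888 = 0.1778 V.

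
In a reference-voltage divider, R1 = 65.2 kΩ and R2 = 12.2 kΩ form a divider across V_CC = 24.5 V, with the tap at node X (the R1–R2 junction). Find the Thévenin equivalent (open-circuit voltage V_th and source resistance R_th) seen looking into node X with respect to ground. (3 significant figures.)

V_th ≈ 3.86 V, R_th ≈ 10.3 kΩ

V_th is the unloaded tap voltage: V_CC · R2/(R1+R2) = 24.5 × 0.1576 = 3.862 V.
With V_CC suppressed (replaced by a short), R_th = R1 ‖ R2 = (65.20 × 12.2)/(65.20 + 12.2) = 10.28 kΩ.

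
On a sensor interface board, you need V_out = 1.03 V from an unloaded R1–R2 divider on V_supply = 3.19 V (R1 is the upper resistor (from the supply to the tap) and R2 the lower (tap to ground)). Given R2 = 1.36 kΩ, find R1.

The divider ratio is R2/(R1+R2) = 1.03/3.19 = 0.3229.
Rearranging, R1 = R2·(1−k)/k = 1.36 × 2.097 = 2.852 kΩ.

R1 ≈ 2.85 kΩ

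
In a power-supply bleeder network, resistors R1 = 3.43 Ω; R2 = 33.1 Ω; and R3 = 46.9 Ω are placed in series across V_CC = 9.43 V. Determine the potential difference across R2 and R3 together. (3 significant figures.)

Series total: ΣR = 3.43 + 33.1 + 46.9 = 83.43 Ω.
R_{R2..R3} = 33.1 + 46.9 = 80.00 Ω.
V = V_CC · R/ΣR = 9.43 × 0.9589 = 9.042 V.

V ≈ 9.04 V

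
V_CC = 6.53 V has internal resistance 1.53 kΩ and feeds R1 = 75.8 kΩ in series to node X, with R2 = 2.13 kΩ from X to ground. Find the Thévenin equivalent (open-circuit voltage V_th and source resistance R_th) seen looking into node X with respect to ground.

R1' = 1.53 + 75.8 = 77.33 kΩ (source resistance + R1).
Open-circuit (no load on X): V_th = V_CC · R2/(R1' + R2) = 6.53 × 2.13/(77.33 + 2.13) = 0.1750 V.
With V_CC suppressed (replaced by a short), R_th = R1' ‖ R2 = (77.33 × 2.13)/(77.33 + 2.13) = 2.073 kΩ.

V_th ≈ 0.175 V, R_th ≈ 2.07 kΩ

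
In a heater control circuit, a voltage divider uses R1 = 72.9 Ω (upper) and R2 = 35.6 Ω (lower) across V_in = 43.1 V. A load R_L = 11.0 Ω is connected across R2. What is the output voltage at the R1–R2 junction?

V_out ≈ 4.45 V

First combine the lower leg with the load: R2 ‖ R_L = 8.403 Ω.
Voltage divider with the loaded lower leg: V_out = 43.1 × 8.403/(72.9 + 8.403) = 43.1 × 0.1034 = 4.455 V.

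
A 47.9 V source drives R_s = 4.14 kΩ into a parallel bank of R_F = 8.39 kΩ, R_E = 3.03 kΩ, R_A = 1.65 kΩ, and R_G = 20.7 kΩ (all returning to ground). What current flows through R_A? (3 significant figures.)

I ≈ 5.21 mA

Equivalent of the parallel group: R_p = 0.9061 kΩ.
V_A = 47.9 × 0.9061/5.046 = 8.601 V.
I(R_A) = V_A / R_A = 8.601/1.65 = 5.213 mA.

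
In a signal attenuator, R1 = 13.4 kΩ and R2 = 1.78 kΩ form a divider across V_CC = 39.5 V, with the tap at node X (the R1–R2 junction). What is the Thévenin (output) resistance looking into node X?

Zeroing V_CC shorts the top of R1 to ground, so R_th = R1 ‖ R2 = 1.571 kΩ.

R_th ≈ 1.57 kΩ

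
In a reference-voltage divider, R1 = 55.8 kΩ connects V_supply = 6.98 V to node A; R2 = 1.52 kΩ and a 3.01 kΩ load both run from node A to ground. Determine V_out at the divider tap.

V_out ≈ 0.124 V

The load sits in parallel with R2, giving an effective lower resistance R2' = R2·R_L/(R2+R_L) = 1.010 kΩ.
Now apply the divider: V_out = 6.98 × 0.01778 = 0.1241 V.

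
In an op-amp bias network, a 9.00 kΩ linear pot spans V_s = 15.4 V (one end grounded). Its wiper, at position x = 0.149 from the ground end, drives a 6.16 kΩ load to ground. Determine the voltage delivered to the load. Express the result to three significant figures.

V_out ≈ 1.94 V

Split the track: R_lower = x·R_p = 1.341 kΩ, R_upper = (1−x)·R_p = 7.659 kΩ.
(x·R_p) ‖ R_L = 1.101 kΩ.
V_out = 15.4 × 1.101/(7.659 + 1.101) = 1.936 V.
(Unloaded: V_out = x·V_s = 2.29 V.)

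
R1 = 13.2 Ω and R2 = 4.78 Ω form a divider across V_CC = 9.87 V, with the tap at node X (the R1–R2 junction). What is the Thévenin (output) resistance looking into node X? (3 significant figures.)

R_th ≈ 3.51 Ω

With V_CC suppressed (replaced by a short), R_th = R1 ‖ R2 = (13.20 × 4.78)/(13.20 + 4.78) = 3.509 Ω.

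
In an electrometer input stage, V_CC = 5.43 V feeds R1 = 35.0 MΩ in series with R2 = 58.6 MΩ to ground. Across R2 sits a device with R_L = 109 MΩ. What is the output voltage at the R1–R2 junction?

V_out ≈ 2.83 V

R2 ‖ R_L = (58.6 × 109)/(58.6 + 109) = 38.11 MΩ.
Now apply the divider: V_out = 5.43 × 0.5213 = 2.831 V.
(Unloaded it would be 3.40 V; the load pulls it down.)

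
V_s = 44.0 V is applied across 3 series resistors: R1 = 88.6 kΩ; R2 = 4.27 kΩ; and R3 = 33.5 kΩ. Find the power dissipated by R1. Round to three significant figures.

P ≈ 10.7 mW

ΣR = 126.4 kΩ → I = 44.0/126.4 = 0.3482 mA.
V(R1) = I·R = 30.85 V; P = V·I = 30.85 × 0.3482 = 10.74 mW.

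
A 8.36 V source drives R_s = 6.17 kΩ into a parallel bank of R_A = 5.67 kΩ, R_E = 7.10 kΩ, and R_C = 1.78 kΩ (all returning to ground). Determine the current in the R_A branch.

I ≈ 0.230 mA

Equivalent of the parallel group: R_p = 1.138 kΩ.
Node voltage V_A = V_supply · R_p/(R_s + R_p) = 8.36 × 0.1557 = 1.301 V.
I(R_A) = V_A / R_A = 1.301/5.67 = 0.2295 mA.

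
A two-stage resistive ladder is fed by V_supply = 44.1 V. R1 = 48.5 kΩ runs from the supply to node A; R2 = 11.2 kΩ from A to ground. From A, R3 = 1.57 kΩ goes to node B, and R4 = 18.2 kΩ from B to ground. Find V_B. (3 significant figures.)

The second stage (R3 + R4 = 19.77 kΩ) loads node A in parallel with R2.
R2 ‖ (R3+R4) = 7.150 kΩ.
So V_A = 44.1 × 0.1285 = 5.666 V.
V_B = V_A × 0.9206 = 5.216 V.

V_B ≈ 5.22 V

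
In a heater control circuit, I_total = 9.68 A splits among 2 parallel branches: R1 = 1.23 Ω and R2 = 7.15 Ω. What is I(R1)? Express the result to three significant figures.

Two-branch current divider: I_k = I_total · R_other/(R_1 + R_2).
I(R1) = 9.68 × 7.15/(1.23 + 7.15) = 9.68 × 0.8532 = 8.259 A.

I ≈ 8.26 A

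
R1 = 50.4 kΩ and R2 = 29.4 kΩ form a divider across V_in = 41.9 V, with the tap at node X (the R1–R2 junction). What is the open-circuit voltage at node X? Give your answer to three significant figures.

V_th ≈ 15.4 V

With X open, the divider is unloaded: V_th = 41.9 × 29.4/79.80 = 15.44 V.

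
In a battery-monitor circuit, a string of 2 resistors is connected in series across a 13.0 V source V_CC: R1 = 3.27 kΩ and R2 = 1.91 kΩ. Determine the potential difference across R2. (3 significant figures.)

Series total: ΣR = 3.27 + 1.91 = 5.180 kΩ.
Voltage divider: V = V_CC · (1.910 / 5.180) = 13.0 × 0.3687 = 4.793 V.

V ≈ 4.79 V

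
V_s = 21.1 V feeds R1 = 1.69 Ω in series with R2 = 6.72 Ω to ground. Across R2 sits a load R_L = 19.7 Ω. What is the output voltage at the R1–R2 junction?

First combine the lower leg with the load: R2 ‖ R_L = 5.011 Ω.
Voltage divider with the loaded lower leg: V_out = 21.1 × 5.011/(1.69 + 5.011) = 21.1 × 0.7478 = 15.78 V.

V_out ≈ 15.8 V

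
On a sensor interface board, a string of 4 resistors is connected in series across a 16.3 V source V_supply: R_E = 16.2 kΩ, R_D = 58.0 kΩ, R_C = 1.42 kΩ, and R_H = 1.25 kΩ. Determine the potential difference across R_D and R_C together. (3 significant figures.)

V ≈ 12.6 V

Total series resistance ΣR = 16.2 + 58.0 + 1.42 + 1.25 = 76.87 kΩ.
R_{R_D..R_C} = 58.0 + 1.42 = 59.42 kΩ.
V = V_supply · R/ΣR = 16.3 × 0.7730 = 12.60 V.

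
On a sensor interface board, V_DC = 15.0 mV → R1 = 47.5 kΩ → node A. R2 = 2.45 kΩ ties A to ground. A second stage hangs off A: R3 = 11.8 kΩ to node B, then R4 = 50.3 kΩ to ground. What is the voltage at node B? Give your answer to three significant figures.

V_B ≈ 0.574 mV

Node A sees R2 in parallel with the series input of stage 2, R3 + R4 = 62.10 kΩ.
Effective lower resistance at A: R2 ‖ 62.10 = 2.357 kΩ.
So V_A = 15.0 × 0.04728 = 0.7091 mV.
Then the unloaded second divider: V_B = V_A × R4/(R3+R4) = 0.7091 × 0.8100 = 0.5744 mV.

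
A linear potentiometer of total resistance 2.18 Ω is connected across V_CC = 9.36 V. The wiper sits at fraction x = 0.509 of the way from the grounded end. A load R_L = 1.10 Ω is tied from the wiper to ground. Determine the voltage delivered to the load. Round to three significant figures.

The pot divides into 1.070 Ω above the wiper and 1.110 Ω below.
(x·R_p) ‖ R_L = 0.5524 Ω.
Loaded-divider output: V_out = 9.36 × 0.3404 = 3.186 V.

V_out ≈ 3.19 V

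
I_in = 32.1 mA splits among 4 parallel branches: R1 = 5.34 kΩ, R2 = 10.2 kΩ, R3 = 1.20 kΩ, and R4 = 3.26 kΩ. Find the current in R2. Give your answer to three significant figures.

I ≈ 2.21 mA

ΣG = 1/5.34 + 1/10.2 + 1/1.20 + 1/3.26 = 1.425.
Current divider: I(R2) = I_in · G_k/ΣG = 32.1 × (0.09804/1.425) = 32.1 × 0.06878 = 2.208 mA.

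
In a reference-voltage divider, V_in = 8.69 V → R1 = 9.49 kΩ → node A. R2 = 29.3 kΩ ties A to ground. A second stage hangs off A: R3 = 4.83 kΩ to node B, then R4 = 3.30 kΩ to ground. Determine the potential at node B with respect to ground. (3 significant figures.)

V_B ≈ 1.42 V

Looking into the second stage from A: R3 + R4 = 8.130 kΩ appears in parallel with R2.
Effective lower resistance at A: R2 ‖ 8.130 = 6.364 kΩ.
V_A = 8.69 × 6.364/(9.49 + 6.364) = 3.488 V.
Stage 2 is unloaded, so V_B = V_A · R4/(R3+R4) = 3.488 × 3.30/8.130 = 1.416 V.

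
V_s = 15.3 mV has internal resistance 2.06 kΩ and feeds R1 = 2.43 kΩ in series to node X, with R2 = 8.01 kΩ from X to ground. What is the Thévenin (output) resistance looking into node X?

R1' = 2.06 + 2.43 = 4.490 kΩ (source resistance + R1).
With V_s suppressed (replaced by a short), R_th = R1' ‖ R2 = (4.490 × 8.01)/(4.490 + 8.01) = 2.877 kΩ.

R_th ≈ 2.88 kΩ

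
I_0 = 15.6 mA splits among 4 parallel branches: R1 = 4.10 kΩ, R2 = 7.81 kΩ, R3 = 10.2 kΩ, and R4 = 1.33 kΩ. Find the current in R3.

Conductances: ΣG = 1/4.10 + 1/7.81 + 1/10.2 + 1/1.33 = 1.222 (1/kΩ).
By the current-divider rule, I = I_0 · G_k/ΣG = 15.6 × 0.08024 = 1.252 mA.

I ≈ 1.25 mA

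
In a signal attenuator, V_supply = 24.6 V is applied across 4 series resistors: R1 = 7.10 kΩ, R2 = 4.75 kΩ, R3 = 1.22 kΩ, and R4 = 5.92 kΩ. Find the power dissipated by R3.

P ≈ 2.05 mW

The common current is I = 24.6/18.99 = 1.295 mA.
P = I²R = 1.678 × 1.22 = 2.047 mW.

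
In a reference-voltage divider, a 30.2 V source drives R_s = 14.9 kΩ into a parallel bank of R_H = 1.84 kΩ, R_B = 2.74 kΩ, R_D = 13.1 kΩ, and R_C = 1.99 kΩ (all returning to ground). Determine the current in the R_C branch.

I ≈ 0.655 mA

Parallel bank: R_p = 1/(1/1.84 + 1/2.74 + 1/13.1 + 1/1.99) = 0.6724 kΩ.
V_A = 30.2 × 0.6724/15.57 = 1.304 V.
Branch current I = V_A/R_C = 1.304/1.99 = 0.6552 mA.
(Equivalently: I_total = 1.939 mA, then current-divider fraction G_k/ΣG = 0.3379.)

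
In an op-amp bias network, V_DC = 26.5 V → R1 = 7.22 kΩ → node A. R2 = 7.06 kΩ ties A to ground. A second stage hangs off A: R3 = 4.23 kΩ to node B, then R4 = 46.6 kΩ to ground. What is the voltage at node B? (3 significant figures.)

Looking into the second stage from A: R3 + R4 = 50.83 kΩ appears in parallel with R2.
R2 ‖ (R3+R4) = 6.199 kΩ.
First divider: V_A = V_DC · 6.199/(7.22 + 6.199) = 12.24 V.
Then the unloaded second divider: V_B = V_A × R4/(R3+R4) = 12.24 × 0.9168 = 11.22 V.

V_B ≈ 11.2 V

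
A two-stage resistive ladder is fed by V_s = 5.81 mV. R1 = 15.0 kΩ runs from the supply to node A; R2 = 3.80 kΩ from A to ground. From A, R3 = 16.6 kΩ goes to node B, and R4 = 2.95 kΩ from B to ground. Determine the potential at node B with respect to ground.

Node A sees R2 in parallel with the series input of stage 2, R3 + R4 = 19.55 kΩ.
R2 ‖ (R3+R4) = 3.182 kΩ.
First divider: V_A = V_s · 3.182/(15.0 + 3.182) = 1.017 mV.
V_B = V_A × 0.1509 = 0.1534 mV.

V_B ≈ 0.153 mV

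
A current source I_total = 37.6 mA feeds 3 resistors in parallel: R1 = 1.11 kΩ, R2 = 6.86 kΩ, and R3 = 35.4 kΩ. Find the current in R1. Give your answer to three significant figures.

I ≈ 31.5 mA

Total conductance ΣG = 1/1.11 + 1/6.86 + 1/35.4 = 1.075 (units of 1/kΩ).
R1 takes the fraction G_k/ΣG = 0.9009/1.075 = 0.8381, so I = 37.6 × 0.8381 = 31.51 mA.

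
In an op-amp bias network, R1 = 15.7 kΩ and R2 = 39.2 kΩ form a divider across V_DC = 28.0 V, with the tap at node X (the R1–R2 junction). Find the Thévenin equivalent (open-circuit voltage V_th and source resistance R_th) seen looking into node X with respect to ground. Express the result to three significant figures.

With X open, the divider is unloaded: V_th = 28.0 × 39.2/54.90 = 19.99 V.
With V_DC suppressed (replaced by a short), R_th = R1 ‖ R2 = (15.70 × 39.2)/(15.70 + 39.2) = 11.21 kΩ.

V_th ≈ 20.0 V, R_th ≈ 11.2 kΩ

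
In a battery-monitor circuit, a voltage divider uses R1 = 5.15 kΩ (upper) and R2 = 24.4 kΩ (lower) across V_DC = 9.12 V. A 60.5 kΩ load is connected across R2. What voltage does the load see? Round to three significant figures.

First combine the lower leg with the load: R2 ‖ R_L = 17.39 kΩ.
Now apply the divider: V_out = 9.12 × 0.7715 = 7.036 V.

V_out ≈ 7.04 V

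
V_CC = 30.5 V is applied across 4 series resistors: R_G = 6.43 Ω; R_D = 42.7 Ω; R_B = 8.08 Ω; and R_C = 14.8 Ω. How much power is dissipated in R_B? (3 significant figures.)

P ≈ 1.45 W

ΣR = 72.01 Ω → I = 30.5/72.01 = 0.4236 A.
V(R_B) = I·R = 3.422 V; P = V·I = 3.422 × 0.4236 = 1.450 W.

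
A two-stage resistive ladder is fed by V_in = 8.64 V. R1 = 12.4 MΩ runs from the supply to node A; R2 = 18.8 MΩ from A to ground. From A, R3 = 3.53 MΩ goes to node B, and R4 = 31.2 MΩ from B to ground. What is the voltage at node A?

The second stage (R3 + R4 = 34.73 MΩ) loads node A in parallel with R2.
R2 ‖ (R3+R4) = 12.20 MΩ.
So V_A = 8.64 × 0.4959 = 4.284 V.

V_A ≈ 4.28 V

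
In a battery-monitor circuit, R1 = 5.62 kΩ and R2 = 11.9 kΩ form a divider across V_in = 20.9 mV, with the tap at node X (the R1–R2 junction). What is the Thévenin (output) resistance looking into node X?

R_th ≈ 3.82 kΩ

With V_in suppressed (replaced by a short), R_th = R1 ‖ R2 = (5.620 × 11.9)/(5.620 + 11.9) = 3.817 kΩ.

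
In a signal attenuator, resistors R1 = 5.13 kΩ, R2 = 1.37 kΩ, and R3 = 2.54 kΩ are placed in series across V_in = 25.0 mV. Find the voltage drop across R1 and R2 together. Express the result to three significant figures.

Total series resistance ΣR = 5.13 + 1.37 + 2.54 = 9.040 kΩ.
R_{R1..R2} = 5.13 + 1.37 = 6.500 kΩ.
By the voltage-divider rule, V = 25.0 × 6.500/9.040 = 17.98 mV.

V ≈ 18.0 mV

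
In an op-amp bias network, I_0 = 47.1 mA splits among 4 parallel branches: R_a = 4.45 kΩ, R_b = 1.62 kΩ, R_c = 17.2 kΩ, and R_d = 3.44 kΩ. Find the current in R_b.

ΣG = 1/4.45 + 1/1.62 + 1/17.2 + 1/3.44 = 1.191.
R_b takes the fraction G_k/ΣG = 0.6173/1.191 = 0.5184, so I = 47.1 × 0.5184 = 24.41 mA.

I ≈ 24.4 mA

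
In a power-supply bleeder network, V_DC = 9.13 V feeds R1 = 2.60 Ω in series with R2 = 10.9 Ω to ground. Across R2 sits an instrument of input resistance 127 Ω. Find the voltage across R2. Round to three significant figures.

First combine the lower leg with the load: R2 ‖ R_L = 10.04 Ω.
Now apply the divider: V_out = 9.13 × 0.7943 = 7.252 V.

V_out ≈ 7.25 V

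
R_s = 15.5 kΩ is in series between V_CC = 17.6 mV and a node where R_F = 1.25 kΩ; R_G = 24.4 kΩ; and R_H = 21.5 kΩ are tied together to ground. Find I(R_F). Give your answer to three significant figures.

Equivalent of the parallel group: R_p = 1.127 kΩ.
V_A = 17.6 × 1.127/16.63 = 1.193 mV.
Branch current I = V_A/R_F = 1.193/1.25 = 0.9542 µA.
(Check via current divider: I_total = 1.059 µA; share G_k/ΣG = 0.9014 → same result.)

I ≈ 0.954 µA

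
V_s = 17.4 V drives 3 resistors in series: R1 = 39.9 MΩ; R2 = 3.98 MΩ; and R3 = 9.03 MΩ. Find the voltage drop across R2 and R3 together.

Total series resistance ΣR = 39.9 + 3.98 + 9.03 = 52.91 MΩ.
R_{R2..R3} = 3.98 + 9.03 = 13.01 MΩ.
V = V_s · R/ΣR = 17.4 × 0.2459 = 4.278 V.

V ≈ 4.28 V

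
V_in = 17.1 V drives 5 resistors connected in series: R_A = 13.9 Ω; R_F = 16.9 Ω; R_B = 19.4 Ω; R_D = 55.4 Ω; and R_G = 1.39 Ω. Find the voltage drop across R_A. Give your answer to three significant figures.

Series total: ΣR = 13.9 + 16.9 + 19.4 + 55.4 + 1.39 = 107.0 Ω.
V = V_in · R/ΣR = 17.1 × 0.1299 = 2.222 V.

V ≈ 2.22 V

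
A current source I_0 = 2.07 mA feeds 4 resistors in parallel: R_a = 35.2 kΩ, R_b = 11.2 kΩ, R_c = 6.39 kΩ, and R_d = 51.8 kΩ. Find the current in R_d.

I ≈ 0.136 mA

Total conductance ΣG = 1/35.2 + 1/11.2 + 1/6.39 + 1/51.8 = 0.2935 (units of 1/kΩ).
By the current-divider rule, I = I_0 · G_k/ΣG = 2.07 × 0.06578 = 0.1362 mA.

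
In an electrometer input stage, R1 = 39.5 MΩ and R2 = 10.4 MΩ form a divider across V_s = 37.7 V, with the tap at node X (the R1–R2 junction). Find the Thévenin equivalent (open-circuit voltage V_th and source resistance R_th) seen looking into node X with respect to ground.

With X open, the divider is unloaded: V_th = 37.7 × 10.4/49.90 = 7.857 V.
Zeroing V_s shorts the top of R1 to ground, so R_th = R1 ‖ R2 = 8.232 MΩ.

V_th ≈ 7.86 V, R_th ≈ 8.23 MΩ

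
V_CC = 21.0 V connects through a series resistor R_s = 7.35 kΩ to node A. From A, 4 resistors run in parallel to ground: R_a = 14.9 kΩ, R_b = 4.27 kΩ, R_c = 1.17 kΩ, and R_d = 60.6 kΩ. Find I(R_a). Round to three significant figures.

I ≈ 0.147 mA

Parallel bank: R_p = 1/(1/14.9 + 1/4.27 + 1/1.17 + 1/60.6) = 0.8529 kΩ.
Node voltage V_A = V_CC · R_p/(R_s + R_p) = 21.0 × 0.1040 = 2.183 V.
I(R_a) = V_A / R_a = 2.183/14.9 = 0.1465 mA.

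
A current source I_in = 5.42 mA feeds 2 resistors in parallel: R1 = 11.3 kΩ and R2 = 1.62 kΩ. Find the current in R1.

I ≈ 0.680 mA

For two parallel branches, I_k = I_in · (other R)/(sum of R).
I(R1) = 5.42 × 1.62/(11.3 + 1.62) = 5.42 × 0.1254 = 0.6796 mA.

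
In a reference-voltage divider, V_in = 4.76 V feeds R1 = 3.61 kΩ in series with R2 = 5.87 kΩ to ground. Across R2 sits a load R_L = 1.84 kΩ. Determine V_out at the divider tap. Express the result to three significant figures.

V_out ≈ 1.33 V

First combine the lower leg with the load: R2 ‖ R_L = 1.401 kΩ.
Now apply the divider: V_out = 4.76 × 0.2796 = 1.331 V.
(Unloaded it would be 2.95 V; the load pulls it down.)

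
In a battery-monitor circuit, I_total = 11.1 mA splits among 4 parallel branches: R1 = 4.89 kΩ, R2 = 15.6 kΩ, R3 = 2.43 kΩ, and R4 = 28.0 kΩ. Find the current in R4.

Conductances: ΣG = 1/4.89 + 1/15.6 + 1/2.43 + 1/28.0 = 0.7158 (1/kΩ).
By the current-divider rule, I = I_total · G_k/ΣG = 11.1 × 0.04989 = 0.5538 mA.

I ≈ 0.554 mA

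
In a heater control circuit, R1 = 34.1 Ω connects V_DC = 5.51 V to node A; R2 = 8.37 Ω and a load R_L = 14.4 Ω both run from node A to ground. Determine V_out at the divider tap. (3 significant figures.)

V_out ≈ 0.740 V

First combine the lower leg with the load: R2 ‖ R_L = 5.293 Ω.
Then V_out = V_DC · R2'/(R1 + R2') = 5.51 × 5.293/39.39 = 0.7404 V.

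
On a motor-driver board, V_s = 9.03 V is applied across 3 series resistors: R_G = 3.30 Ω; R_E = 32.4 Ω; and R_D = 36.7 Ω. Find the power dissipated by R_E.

ΣR = 72.40 Ω → I = 9.03/72.40 = 0.1247 A.
P = I²R = 0.01556 × 32.4 = 0.5040 W.

P ≈ 0.504 W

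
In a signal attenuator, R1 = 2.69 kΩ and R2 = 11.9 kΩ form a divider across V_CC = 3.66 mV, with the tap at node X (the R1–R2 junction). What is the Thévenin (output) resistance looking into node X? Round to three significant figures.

Zeroing V_CC shorts the top of R1 to ground, so R_th = R1 ‖ R2 = 2.194 kΩ.

R_th ≈ 2.19 kΩ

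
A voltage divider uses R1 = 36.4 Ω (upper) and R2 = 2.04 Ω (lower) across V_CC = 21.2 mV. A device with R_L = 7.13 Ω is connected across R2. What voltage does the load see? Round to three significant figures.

V_out ≈ 0.885 mV

The load sits in parallel with R2, giving an effective lower resistance R2' = R2·R_L/(R2+R_L) = 1.586 Ω.
Now apply the divider: V_out = 21.2 × 0.04176 = 0.8852 mV.
(Unloaded it would be 1.13 mV; the load pulls it down.)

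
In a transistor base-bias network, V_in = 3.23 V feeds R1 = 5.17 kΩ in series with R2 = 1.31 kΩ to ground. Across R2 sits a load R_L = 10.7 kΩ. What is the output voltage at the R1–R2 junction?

First combine the lower leg with the load: R2 ‖ R_L = 1.167 kΩ.
Now apply the divider: V_out = 3.23 × 0.1842 = 0.5949 V.

V_out ≈ 0.595 V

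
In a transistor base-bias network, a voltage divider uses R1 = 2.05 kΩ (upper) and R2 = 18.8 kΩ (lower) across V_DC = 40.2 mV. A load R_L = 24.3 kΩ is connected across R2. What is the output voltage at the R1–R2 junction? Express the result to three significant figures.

V_out ≈ 33.7 mV

The load sits in parallel with R2, giving an effective lower resistance R2' = R2·R_L/(R2+R_L) = 10.60 kΩ.
Now apply the divider: V_out = 40.2 × 0.8379 = 33.69 mV.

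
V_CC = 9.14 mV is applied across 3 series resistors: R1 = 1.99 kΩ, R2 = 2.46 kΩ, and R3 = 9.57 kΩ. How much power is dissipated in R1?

P ≈ 0.846 nW

The common current is I = 9.14/14.02 = 0.6519 µA.
P = I²R = 0.4250 × 1.99 = 0.8458 nW.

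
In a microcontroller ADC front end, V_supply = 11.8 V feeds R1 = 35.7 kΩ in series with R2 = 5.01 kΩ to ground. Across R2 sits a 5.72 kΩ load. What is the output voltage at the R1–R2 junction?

V_out ≈ 0.821 V

R2 ‖ R_L = (5.01 × 5.72)/(5.01 + 5.72) = 2.671 kΩ.
Then V_out = V_supply · R2'/(R1 + R2') = 11.8 × 2.671/38.37 = 0.8213 V.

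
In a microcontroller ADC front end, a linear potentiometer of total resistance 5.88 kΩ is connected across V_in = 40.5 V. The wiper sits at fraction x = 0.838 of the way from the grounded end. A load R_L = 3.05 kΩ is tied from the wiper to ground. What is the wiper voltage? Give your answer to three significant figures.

Lower segment x·R_p = 4.927 kΩ; upper segment (1−x)·R_p = 0.9526 kΩ.
(x·R_p) ‖ R_L = 1.884 kΩ.
V_out = 40.5 × 1.884/(0.9526 + 1.884) = 26.90 V.

V_out ≈ 26.9 V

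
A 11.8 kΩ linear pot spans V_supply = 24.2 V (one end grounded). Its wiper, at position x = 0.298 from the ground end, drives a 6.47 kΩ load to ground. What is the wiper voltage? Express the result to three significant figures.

The pot divides into 8.284 kΩ above the wiper and 3.516 kΩ below.
R_L loads the lower segment: effective lower R = 2.278 kΩ.
V_out = 24.2 × 2.278/(8.284 + 2.278) = 5.220 V.

V_out ≈ 5.22 V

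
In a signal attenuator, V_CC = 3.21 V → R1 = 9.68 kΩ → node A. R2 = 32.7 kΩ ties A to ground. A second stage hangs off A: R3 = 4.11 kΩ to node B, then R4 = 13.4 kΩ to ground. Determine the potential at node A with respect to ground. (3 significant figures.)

V_A ≈ 1.74 V

The second stage (R3 + R4 = 17.51 kΩ) loads node A in parallel with R2.
Effective lower resistance at A: R2 ‖ 17.51 = 11.40 kΩ.
So V_A = 3.21 × 0.5409 = 1.736 V.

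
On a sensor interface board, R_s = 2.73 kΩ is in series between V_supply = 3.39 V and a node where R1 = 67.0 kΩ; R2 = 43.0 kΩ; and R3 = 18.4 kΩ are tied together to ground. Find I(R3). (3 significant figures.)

Combine the parallel branches: R_p = (1/67.0 + 1/43.0 + 1/18.4)⁻¹ = 10.81 kΩ.
V_A by voltage divider: V_A = 3.39 × 10.81/(2.73 + 10.81) = 2.706 V.
Branch current I = V_A/R3 = 2.706/18.4 = 0.1471 mA.

I ≈ 0.147 mA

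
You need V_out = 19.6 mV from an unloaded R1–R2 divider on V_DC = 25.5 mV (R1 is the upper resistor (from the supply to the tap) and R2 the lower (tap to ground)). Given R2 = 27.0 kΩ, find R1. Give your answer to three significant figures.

R1 ≈ 8.13 kΩ

V_out/V_DC = R2/(R1+R2) = 0.7686.
R1 = R2·(1/k − 1) = 27.0 × 0.3010 = 8.128 kΩ.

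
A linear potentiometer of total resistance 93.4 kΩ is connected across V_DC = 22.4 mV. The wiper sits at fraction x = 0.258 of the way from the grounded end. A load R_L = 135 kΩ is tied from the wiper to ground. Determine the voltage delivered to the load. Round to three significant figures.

Lower segment x·R_p = 24.10 kΩ; upper segment (1−x)·R_p = 69.30 kΩ.
(x·R_p) ‖ R_L = 20.45 kΩ.
Loaded-divider output: V_out = 22.4 × 0.2278 = 5.103 mV.

V_out ≈ 5.10 mV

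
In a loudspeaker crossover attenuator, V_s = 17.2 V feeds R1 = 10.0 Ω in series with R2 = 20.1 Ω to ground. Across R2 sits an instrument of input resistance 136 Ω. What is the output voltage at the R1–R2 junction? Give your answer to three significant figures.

V_out ≈ 10.9 V

First combine the lower leg with the load: R2 ‖ R_L = 17.51 Ω.
Then V_out = V_s · R2'/(R1 + R2') = 17.2 × 17.51/27.51 = 10.95 V.
(Unloaded it would be 11.5 V; the load pulls it down.)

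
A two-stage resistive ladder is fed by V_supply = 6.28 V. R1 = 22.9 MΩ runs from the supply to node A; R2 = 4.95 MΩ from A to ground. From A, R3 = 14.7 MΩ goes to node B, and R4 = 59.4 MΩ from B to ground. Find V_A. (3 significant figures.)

V_A ≈ 1.06 V

Node A sees R2 in parallel with the series input of stage 2, R3 + R4 = 74.10 MΩ.
Effective lower resistance at A: R2 ‖ 74.10 = 4.640 MΩ.
V_A = 6.28 × 4.640/(22.9 + 4.640) = 1.058 V.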